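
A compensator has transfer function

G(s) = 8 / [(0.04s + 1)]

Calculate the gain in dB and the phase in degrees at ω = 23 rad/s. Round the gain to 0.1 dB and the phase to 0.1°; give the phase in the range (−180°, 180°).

At ω = 23 rad/s:
pole (1 + j23·0.04) = 1 + j0.92 → |·| ≈ 1.3588, ∠ ≈ 42.61°
|G| = 8 · 1 / (1.3588) ≈ 5.8875
Gain = 20 log₁₀(5.8875) ≈ 15.40 dB
∠G = (0°) − (42.61°) = -42.61°

15.4 dB, -42.6°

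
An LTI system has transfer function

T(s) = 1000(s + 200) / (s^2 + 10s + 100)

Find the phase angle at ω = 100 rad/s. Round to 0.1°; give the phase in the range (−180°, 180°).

-147.7°

At s = jω = j100:
zero (s+200): 200 + j100 → |·| = √(200²+100²) = √50000 ≈ 223.61, ∠ = arctan(100/200) ≈ 26.57°
quadratic: (j100)² + 10·j100 + 100 = -9900 + j1000 → |·| ≈ 9950.4, ∠ ≈ 174.23°
∠T = 26.57° − 174.23° = -147.66°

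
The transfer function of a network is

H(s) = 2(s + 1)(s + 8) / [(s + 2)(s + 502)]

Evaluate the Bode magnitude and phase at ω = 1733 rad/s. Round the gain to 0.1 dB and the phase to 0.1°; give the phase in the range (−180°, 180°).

5.7 dB, 15.9°

At s = jω = j1733:
zero (s+1): 1 + j1733 → |·| = √(1²+1733²) = √3003290 ≈ 1733, ∠ = arctan(1733/1) ≈ 89.97°
zero (s+8): 8 + j1733 → |·| = √(8²+1733²) = √3003353 ≈ 1733, ∠ = arctan(1733/8) ≈ 89.74°
pole (s+2): 2 + j1733 → |·| = √(2²+1733²) = √3003293 ≈ 1733, ∠ = arctan(1733/2) ≈ 89.93°
pole (s+502): 502 + j1733 → |·| = √(502²+1733²) = √3255293 ≈ 1804.2, ∠ = arctan(1733/502) ≈ 73.85°
|H| = 2 · 3.0033e+06 / 3.1267e+06 ≈ 1.9211
Gain = 20 log₁₀(1.9211) ≈ 5.67 dB
∠H = 179.71° − 163.78° = 15.93°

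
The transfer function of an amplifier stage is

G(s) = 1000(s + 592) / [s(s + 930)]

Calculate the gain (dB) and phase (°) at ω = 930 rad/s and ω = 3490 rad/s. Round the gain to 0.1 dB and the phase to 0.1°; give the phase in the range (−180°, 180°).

At s = jω = j930:
zero (s+592): 592 + j930 → |·| = √(592²+930²) = √1215364 ≈ 1102.4, ∠ = arctan(930/592) ≈ 57.52°
pole (s+930): 930 + j930 → |·| = √(930²+930²) = √1729800 ≈ 1315.2, ∠ = arctan(930/930) ≈ 45.00°
pole at origin: |s| = 930, ∠ = 90.00° (in denominator)
|G| = 1000 · 1102.4 / 1.2231e+06 ≈ 0.90132
Gain = 20 log₁₀(0.90132) ≈ -0.90 dB
∠G = 57.52° − 135.00° = -77.48°

At s = jω = j3490:
zero (s+592): 592 + j3490 → |·| = √(592²+3490²) = √12530564 ≈ 3539.9, ∠ = arctan(3490/592) ≈ 80.37°
pole (s+930): 930 + j3490 → |·| = √(930²+3490²) = √13045000 ≈ 3611.8, ∠ = arctan(3490/930) ≈ 75.08°
pole at origin: |s| = 3490, ∠ = 90.00° (in denominator)
|G| = 1000 · 3539.9 / 1.2605e+07 ≈ 0.28083
Gain = 20 log₁₀(0.28083) ≈ -11.03 dB
∠G = 80.37° − 165.08° = -84.71°

ω = 930: -0.9 dB, -77.5°; ω = 3490: -11.0 dB, -84.7°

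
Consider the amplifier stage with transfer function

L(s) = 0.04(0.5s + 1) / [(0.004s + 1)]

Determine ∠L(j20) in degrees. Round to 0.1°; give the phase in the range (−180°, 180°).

79.7°

At ω = 20 rad/s:
zero (1 + j20·0.5) = 1 + j10 → |·| ≈ 10.05, ∠ ≈ 84.29°
pole (1 + j20·0.004) = 1 + j0.08 → |·| ≈ 1.0032, ∠ ≈ 4.57°
∠L = (84.29°) − (4.57°) = 79.72°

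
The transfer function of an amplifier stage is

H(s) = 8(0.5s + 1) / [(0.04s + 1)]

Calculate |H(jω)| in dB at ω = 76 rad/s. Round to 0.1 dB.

39.6 dB

At ω = 76 rad/s:
zero (1 + j76·0.5) = 1 + j38 → |·| ≈ 38.013, ∠ ≈ 88.49°
pole (1 + j76·0.04) = 1 + j3.04 → |·| ≈ 3.2002, ∠ ≈ 71.79°
|H| = 8 · 38.013 / (3.2002) ≈ 95.027
Gain = 20 log₁₀(95.027) ≈ 39.56 dB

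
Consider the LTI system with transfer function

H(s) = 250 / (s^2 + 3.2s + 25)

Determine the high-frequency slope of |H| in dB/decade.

-40 dB/decade

Each pole contributes −20 dB/decade at high frequency; each zero contributes +20 dB/decade.
Net: 0 zero(s) − 2 pole(s) → -40 dB/decade.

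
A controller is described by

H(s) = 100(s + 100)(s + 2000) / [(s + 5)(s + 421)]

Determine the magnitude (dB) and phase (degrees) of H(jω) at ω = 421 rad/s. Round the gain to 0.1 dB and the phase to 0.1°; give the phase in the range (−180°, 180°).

51.0 dB, -45.8°

At s = jω = j421:
zero (s+100): 100 + j421 → |·| = √(100²+421²) = √187241 ≈ 432.71, ∠ = arctan(421/100) ≈ 76.64°
zero (s+2000): 2000 + j421 → |·| = √(2000²+421²) = √4177241 ≈ 2043.8, ∠ = arctan(421/2000) ≈ 11.89°
pole (s+5): 5 + j421 → |·| = √(5²+421²) = √177266 ≈ 421.03, ∠ = arctan(421/5) ≈ 89.32°
pole (s+421): 421 + j421 → |·| = √(421²+421²) = √354482 ≈ 595.38, ∠ = arctan(421/421) ≈ 45.00°
|H| = 100 · 8.8437e+05 / 2.5067e+05 ≈ 352.8
Gain = 20 log₁₀(352.8) ≈ 50.95 dB
∠H = 88.53° − 134.32° = -45.79°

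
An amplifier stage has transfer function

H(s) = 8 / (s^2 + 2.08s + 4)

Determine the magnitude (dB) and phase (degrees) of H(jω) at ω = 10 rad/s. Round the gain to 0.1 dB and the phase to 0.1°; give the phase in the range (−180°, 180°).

At s = jω = j10:
quadratic: (j10)² + 2.08·j10 + 4 = -96 + j20.8 → |·| ≈ 98.227, ∠ ≈ 167.77°
|H| = 8 / 98.227 ≈ 0.081444
Gain = 20 log₁₀(0.081444) ≈ -21.78 dB
∠H = 0.00° − 167.77° = -167.77°

-21.8 dB, -167.8°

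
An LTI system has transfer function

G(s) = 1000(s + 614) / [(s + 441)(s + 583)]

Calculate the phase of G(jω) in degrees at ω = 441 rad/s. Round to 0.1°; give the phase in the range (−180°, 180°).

At s = jω = j441:
zero (s+614): 614 + j441 → |·| = √(614²+441²) = √571477 ≈ 755.96, ∠ = arctan(441/614) ≈ 35.69°
pole (s+441): 441 + j441 → |·| = √(441²+441²) = √388962 ≈ 623.67, ∠ = arctan(441/441) ≈ 45.00°
pole (s+583): 583 + j441 → |·| = √(583²+441²) = √534370 ≈ 731.01, ∠ = arctan(441/583) ≈ 37.11°
∠G = 35.69° − 82.11° = -46.42°

-46.4°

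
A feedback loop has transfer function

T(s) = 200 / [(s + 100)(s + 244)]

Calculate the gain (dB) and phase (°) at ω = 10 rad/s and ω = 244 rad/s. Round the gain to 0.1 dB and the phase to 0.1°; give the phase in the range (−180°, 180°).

At s = jω = j10:
pole (s+100): 100 + j10 → |·| = √(100²+10²) = √10100 ≈ 100.5, ∠ = arctan(10/100) ≈ 5.71°
pole (s+244): 244 + j10 → |·| = √(244²+10²) = √59636 ≈ 244.2, ∠ = arctan(10/244) ≈ 2.35°
|T| = 200 / 24542 ≈ 0.0081493
Gain = 20 log₁₀(0.0081493) ≈ -41.78 dB
∠T = 0.00° − 8.06° = -8.06°

At s = jω = j244:
pole (s+100): 100 + j244 → |·| = √(100²+244²) = √69536 ≈ 263.7, ∠ = arctan(244/100) ≈ 67.71°
pole (s+244): 244 + j244 → |·| = √(244²+244²) = √119072 ≈ 345.07, ∠ = arctan(244/244) ≈ 45.00°
|T| = 200 / 90995 ≈ 0.0021979
Gain = 20 log₁₀(0.0021979) ≈ -53.16 dB
∠T = 0.00° − 112.71° = -112.71°

ω = 10: -41.8 dB, -8.1°; ω = 244: -53.2 dB, -112.7°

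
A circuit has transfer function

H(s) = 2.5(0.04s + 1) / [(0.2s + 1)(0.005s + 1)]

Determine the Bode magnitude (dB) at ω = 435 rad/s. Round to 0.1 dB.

At ω = 435 rad/s:
zero (1 + j435·0.04) = 1 + j17.4 → |·| ≈ 17.429, ∠ ≈ 86.71°
pole (1 + j435·0.2) = 1 + j87 → |·| ≈ 87.006, ∠ ≈ 89.34°
pole (1 + j435·0.005) = 1 + j2.175 → |·| ≈ 2.3939, ∠ ≈ 65.31°
|H| = 2.5 · 17.429 / (87.006 · 2.3939) ≈ 0.2092
Gain = 20 log₁₀(0.2092) ≈ -13.59 dB

-13.6 dB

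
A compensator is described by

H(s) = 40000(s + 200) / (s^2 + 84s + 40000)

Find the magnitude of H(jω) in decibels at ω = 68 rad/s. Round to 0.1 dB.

47.5 dB

At s = jω = j68:
zero (s+200): 200 + j68 → |·| = √(200²+68²) = √44624 ≈ 211.24, ∠ = arctan(68/200) ≈ 18.78°
quadratic: (j68)² + 84·j68 + 40000 = 35376 + j5712 → |·| ≈ 35834, ∠ ≈ 9.17°
|H| = 40000 · 211.24 / 35834 ≈ 235.8
Gain = 20 log₁₀(235.8) ≈ 47.45 dB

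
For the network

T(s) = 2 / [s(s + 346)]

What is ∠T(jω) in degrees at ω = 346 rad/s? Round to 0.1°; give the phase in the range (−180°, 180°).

At s = jω = j346:
pole (s+346): 346 + j346 → |·| = √(346²+346²) = √239432 ≈ 489.32, ∠ = arctan(346/346) ≈ 45.00°
pole at origin: |s| = 346, ∠ = 90.00° (in denominator)
∠T = 0.00° − 135.00° = -135.00°

-135.0°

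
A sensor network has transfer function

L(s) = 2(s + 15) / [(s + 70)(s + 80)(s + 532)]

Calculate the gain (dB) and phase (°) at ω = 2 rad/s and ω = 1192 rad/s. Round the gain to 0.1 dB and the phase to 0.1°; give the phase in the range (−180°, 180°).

ω = 2: -99.9 dB, 4.3°; ω = 1192: -117.9 dB, -149.5°

At s = jω = j2:
zero (s+15): 15 + j2 → |·| = √(15²+2²) = √229 ≈ 15.133, ∠ = arctan(2/15) ≈ 7.59°
pole (s+70): 70 + j2 → |·| = √(70²+2²) = √4904 ≈ 70.029, ∠ = arctan(2/70) ≈ 1.64°
pole (s+80): 80 + j2 → |·| = √(80²+2²) = √6404 ≈ 80.025, ∠ = arctan(2/80) ≈ 1.43°
pole (s+532): 532 + j2 → |·| = √(532²+2²) = √283028 ≈ 532, ∠ = arctan(2/532) ≈ 0.22°
|L| = 2 · 15.133 / 2.9814e+06 ≈ 1.0152e-05
Gain = 20 log₁₀(1.0152e-05) ≈ -99.87 dB
∠L = 7.59° − 3.29° = 4.30°

At s = jω = j1192:
zero (s+15): 15 + j1192 → |·| = √(15²+1192²) = √1421089 ≈ 1192.1, ∠ = arctan(1192/15) ≈ 89.28°
pole (s+70): 70 + j1192 → |·| = √(70²+1192²) = √1425764 ≈ 1194.1, ∠ = arctan(1192/70) ≈ 86.64°
pole (s+80): 80 + j1192 → |·| = √(80²+1192²) = √1427264 ≈ 1194.7, ∠ = arctan(1192/80) ≈ 86.16°
pole (s+532): 532 + j1192 → |·| = √(532²+1192²) = √1703888 ≈ 1305.3, ∠ = arctan(1192/532) ≈ 65.95°
|L| = 2 · 1192.1 / 1.8621e+09 ≈ 1.2804e-06
Gain = 20 log₁₀(1.2804e-06) ≈ -117.85 dB
∠L = 89.28° − 238.75° = -149.47°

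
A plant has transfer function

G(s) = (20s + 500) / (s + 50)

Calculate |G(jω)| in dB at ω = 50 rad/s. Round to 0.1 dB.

24.0 dB

Substitute s = j50:
Numerator: 20(j50) + 500 = 500 + j1000
Denominator: (j50) + 50 = 50 + j50
|N| = √(500² + 1000²) ≈ 1118, ∠N ≈ 63.43°
|D| = √(50² + 50²) ≈ 70.711, ∠D ≈ 45.00°
|G| = 1118 / 70.711 ≈ 15.811
Gain = 20 log₁₀(15.811) ≈ 23.98 dB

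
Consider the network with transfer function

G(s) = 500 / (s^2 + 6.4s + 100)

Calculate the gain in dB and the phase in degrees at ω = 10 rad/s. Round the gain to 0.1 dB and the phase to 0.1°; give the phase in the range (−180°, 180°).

At s = jω = j10:
quadratic: (j10)² + 6.4·j10 + 100 = 0 + j64 → |·| ≈ 64, ∠ ≈ 90.00°
|G| = 500 / 64 ≈ 7.8125
Gain = 20 log₁₀(7.8125) ≈ 17.86 dB
∠G = 0.00° − 90.00° = -90.00°

17.9 dB, -90.0°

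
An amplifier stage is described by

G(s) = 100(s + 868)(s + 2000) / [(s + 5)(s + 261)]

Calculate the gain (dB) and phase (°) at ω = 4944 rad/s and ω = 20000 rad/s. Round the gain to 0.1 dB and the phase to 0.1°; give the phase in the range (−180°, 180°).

At s = jω = j4944:
zero (s+868): 868 + j4944 → |·| = √(868²+4944²) = √25196560 ≈ 5019.6, ∠ = arctan(4944/868) ≈ 80.04°
zero (s+2000): 2000 + j4944 → |·| = √(2000²+4944²) = √28443136 ≈ 5333.2, ∠ = arctan(4944/2000) ≈ 67.98°
pole (s+5): 5 + j4944 → |·| = √(5²+4944²) = √24443161 ≈ 4944, ∠ = arctan(4944/5) ≈ 89.94°
pole (s+261): 261 + j4944 → |·| = √(261²+4944²) = √24511257 ≈ 4950.9, ∠ = arctan(4944/261) ≈ 86.98°
|G| = 100 · 2.6771e+07 / 2.4477e+07 ≈ 109.37
Gain = 20 log₁₀(109.37) ≈ 40.78 dB
∠G = 148.02° − 176.92° = -28.90°

At s = jω = j20000:
zero (s+868): 868 + j20000 → |·| = √(868²+20000²) = √400753424 ≈ 20019, ∠ = arctan(20000/868) ≈ 87.51°
zero (s+2000): 2000 + j20000 → |·| = √(2000²+20000²) = √404000000 ≈ 20100, ∠ = arctan(20000/2000) ≈ 84.29°
pole (s+5): 5 + j20000 → |·| = √(5²+20000²) = √400000025 ≈ 20000, ∠ = arctan(20000/5) ≈ 89.99°
pole (s+261): 261 + j20000 → |·| = √(261²+20000²) = √400068121 ≈ 20002, ∠ = arctan(20000/261) ≈ 89.25°
|G| = 100 · 4.0238e+08 / 4.0004e+08 ≈ 100.58
Gain = 20 log₁₀(100.58) ≈ 40.05 dB
∠G = 171.80° − 179.24° = -7.44°

ω = 4944: 40.8 dB, -28.9°; ω = 20000: 40.1 dB, -7.4°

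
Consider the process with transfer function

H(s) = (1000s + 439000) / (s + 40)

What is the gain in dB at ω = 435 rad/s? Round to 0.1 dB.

63.0 dB

Substitute s = j435:
Numerator: 1000(j435) + 439000 = 439000 + j435000
Denominator: (j435) + 40 = 40 + j435
|N| = √(439000² + 435000²) ≈ 6.1802e+05, ∠N ≈ 44.74°
|D| = √(40² + 435²) ≈ 436.84, ∠D ≈ 84.75°
|H| = 6.1802e+05 / 436.84 ≈ 1414.8
Gain = 20 log₁₀(1414.8) ≈ 63.01 dB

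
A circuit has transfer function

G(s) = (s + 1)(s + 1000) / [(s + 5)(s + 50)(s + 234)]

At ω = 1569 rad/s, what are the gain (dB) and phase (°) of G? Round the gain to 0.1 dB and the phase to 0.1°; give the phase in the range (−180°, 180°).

At s = jω = j1569:
zero (s+1): 1 + j1569 → |·| = √(1²+1569²) = √2461762 ≈ 1569, ∠ = arctan(1569/1) ≈ 89.96°
zero (s+1000): 1000 + j1569 → |·| = √(1000²+1569²) = √3461761 ≈ 1860.6, ∠ = arctan(1569/1000) ≈ 57.49°
pole (s+5): 5 + j1569 → |·| = √(5²+1569²) = √2461786 ≈ 1569, ∠ = arctan(1569/5) ≈ 89.82°
pole (s+50): 50 + j1569 → |·| = √(50²+1569²) = √2464261 ≈ 1569.8, ∠ = arctan(1569/50) ≈ 88.17°
pole (s+234): 234 + j1569 → |·| = √(234²+1569²) = √2516517 ≈ 1586.4, ∠ = arctan(1569/234) ≈ 81.52°
|G| = 1 · 2.9193e+06 / 3.9073e+09 ≈ 0.00074714
Gain = 20 log₁₀(0.00074714) ≈ -62.53 dB
∠G = 147.45° − 259.51° = -112.06°

-62.5 dB, -112.1°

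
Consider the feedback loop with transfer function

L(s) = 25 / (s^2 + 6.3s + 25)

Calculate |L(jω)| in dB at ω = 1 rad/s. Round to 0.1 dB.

0.1 dB

At s = jω = j1:
quadratic: (j1)² + 6.3·j1 + 25 = 24 + j6.3 → |·| ≈ 24.813, ∠ ≈ 14.71°
|L| = 25 / 24.813 ≈ 1.0075
Gain = 20 log₁₀(1.0075) ≈ 0.06 dB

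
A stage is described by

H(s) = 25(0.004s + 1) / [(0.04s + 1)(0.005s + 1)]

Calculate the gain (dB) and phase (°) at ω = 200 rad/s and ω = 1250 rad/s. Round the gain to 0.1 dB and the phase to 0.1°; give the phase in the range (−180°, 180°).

ω = 200: 9.0 dB, -89.2°; ω = 1250: -7.9 dB, -91.1°

At ω = 200 rad/s:
zero (1 + j200·0.004) = 1 + j0.8 → |·| ≈ 1.2806, ∠ ≈ 38.66°
pole (1 + j200·0.04) = 1 + j8 → |·| ≈ 8.0623, ∠ ≈ 82.87°
pole (1 + j200·0.005) = 1 + j1 → |·| ≈ 1.4142, ∠ ≈ 45.00°
|H| = 25 · 1.2806 / (8.0623 · 1.4142) ≈ 2.8079
Gain = 20 log₁₀(2.8079) ≈ 8.97 dB
∠H = (38.66°) − (82.87° + 45.00°) = -89.21°

At ω = 1250 rad/s:
zero (1 + j1250·0.004) = 1 + j5 → |·| ≈ 5.099, ∠ ≈ 78.69°
pole (1 + j1250·0.04) = 1 + j50 → |·| ≈ 50.01, ∠ ≈ 88.85°
pole (1 + j1250·0.005) = 1 + j6.25 → |·| ≈ 6.3295, ∠ ≈ 80.91°
|H| = 25 · 5.099 / (50.01 · 6.3295) ≈ 0.40272
Gain = 20 log₁₀(0.40272) ≈ -7.90 dB
∠H = (78.69°) − (88.85° + 80.91°) = -91.07°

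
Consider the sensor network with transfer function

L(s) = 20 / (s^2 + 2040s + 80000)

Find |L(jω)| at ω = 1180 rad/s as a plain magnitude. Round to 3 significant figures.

Substitute s = j1180:
Numerator: 20 = 20 + j0
Denominator: (j1180)^2 + 2040(j1180) + 80000 = -1312400 + j2407200
|N| = √(20² + 0²) ≈ 20, ∠N ≈ 0.00°
|D| = √(1312400² + 2407200²) ≈ 2.7417e+06, ∠D ≈ 118.60°
|L| = 20 / 2.7417e+06 ≈ 7.2947e-06

7.29e-06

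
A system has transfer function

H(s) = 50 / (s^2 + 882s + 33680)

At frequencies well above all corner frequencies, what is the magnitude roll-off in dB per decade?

Each pole contributes −20 dB/decade at high frequency; each zero contributes +20 dB/decade.
Net: 0 zero(s) − 2 pole(s) → -40 dB/decade.

-40 dB/decade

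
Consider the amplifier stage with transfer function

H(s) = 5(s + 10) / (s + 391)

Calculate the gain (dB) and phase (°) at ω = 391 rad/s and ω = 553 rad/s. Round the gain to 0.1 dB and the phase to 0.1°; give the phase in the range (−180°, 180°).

ω = 391: 11.0 dB, 43.5°; ω = 553: 12.2 dB, 34.2°

At s = jω = j391:
zero (s+10): 10 + j391 → |·| = √(10²+391²) = √152981 ≈ 391.13, ∠ = arctan(391/10) ≈ 88.53°
pole (s+391): 391 + j391 → |·| = √(391²+391²) = √305762 ≈ 552.96, ∠ = arctan(391/391) ≈ 45.00°
|H| = 5 · 391.13 / 552.96 ≈ 3.5367
Gain = 20 log₁₀(3.5367) ≈ 10.97 dB
∠H = 88.53° − 45.00° = 43.53°

At s = jω = j553:
zero (s+10): 10 + j553 → |·| = √(10²+553²) = √305909 ≈ 553.09, ∠ = arctan(553/10) ≈ 88.96°
pole (s+391): 391 + j553 → |·| = √(391²+553²) = √458690 ≈ 677.27, ∠ = arctan(553/391) ≈ 54.74°
|H| = 5 · 553.09 / 677.27 ≈ 4.0832
Gain = 20 log₁₀(4.0832) ≈ 12.22 dB
∠H = 88.96° − 54.74° = 34.22°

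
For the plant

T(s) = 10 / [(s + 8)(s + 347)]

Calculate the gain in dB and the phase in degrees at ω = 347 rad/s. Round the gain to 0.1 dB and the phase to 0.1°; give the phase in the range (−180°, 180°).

-84.6 dB, -133.7°

At s = jω = j347:
pole (s+8): 8 + j347 → |·| = √(8²+347²) = √120473 ≈ 347.09, ∠ = arctan(347/8) ≈ 88.68°
pole (s+347): 347 + j347 → |·| = √(347²+347²) = √240818 ≈ 490.73, ∠ = arctan(347/347) ≈ 45.00°
|T| = 10 / 1.7033e+05 ≈ 5.871e-05
Gain = 20 log₁₀(5.871e-05) ≈ -84.63 dB
∠T = 0.00° − 133.68° = -133.68°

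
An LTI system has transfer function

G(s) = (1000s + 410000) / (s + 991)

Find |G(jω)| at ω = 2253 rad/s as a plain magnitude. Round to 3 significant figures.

930

Substitute s = j2253:
Numerator: 1000(j2253) + 410000 = 410000 + j2253000
Denominator: (j2253) + 991 = 991 + j2253
|N| = √(410000² + 2253000²) ≈ 2.29e+06, ∠N ≈ 79.69°
|D| = √(991² + 2253²) ≈ 2461.3, ∠D ≈ 66.26°
|G| = 2.29e+06 / 2461.3 ≈ 930.4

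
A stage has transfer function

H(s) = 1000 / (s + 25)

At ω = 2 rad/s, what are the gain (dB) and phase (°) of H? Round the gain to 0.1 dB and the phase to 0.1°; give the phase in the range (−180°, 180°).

Substitute s = j2:
Numerator: 1000 = 1000 + j0
Denominator: (j2) + 25 = 25 + j2
|N| = √(1000² + 0²) ≈ 1000, ∠N ≈ 0.00°
|D| = √(25² + 2²) ≈ 25.08, ∠D ≈ 4.57°
|H| = 1000 / 25.08 ≈ 39.872
Gain = 20 log₁₀(39.872) ≈ 32.01 dB
∠H = 0.00° − 4.57° = -4.57°

32.0 dB, -4.6°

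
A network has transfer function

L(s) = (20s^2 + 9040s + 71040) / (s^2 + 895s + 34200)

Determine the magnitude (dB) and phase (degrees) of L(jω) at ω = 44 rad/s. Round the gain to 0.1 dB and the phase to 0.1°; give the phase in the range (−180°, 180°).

17.9 dB, 34.7°

Substitute s = j44:
Numerator: 20(j44)^2 + 9040(j44) + 71040 = 32320 + j397760
Denominator: (j44)^2 + 895(j44) + 34200 = 32264 + j39380
|N| = √(32320² + 397760²) ≈ 3.9907e+05, ∠N ≈ 85.35°
|D| = √(32264² + 39380²) ≈ 50909, ∠D ≈ 50.67°
|L| = 3.9907e+05 / 50909 ≈ 7.8389
Gain = 20 log₁₀(7.8389) ≈ 17.89 dB
∠L = 85.35° − 50.67° = 34.68°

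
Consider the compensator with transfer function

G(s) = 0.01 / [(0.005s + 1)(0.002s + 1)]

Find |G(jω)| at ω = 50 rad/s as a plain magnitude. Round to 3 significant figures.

0.00965

At ω = 50 rad/s:
pole (1 + j50·0.005) = 1 + j0.25 → |·| ≈ 1.0308, ∠ ≈ 14.04°
pole (1 + j50·0.002) = 1 + j0.1 → |·| ≈ 1.005, ∠ ≈ 5.71°
|G| = 0.01 · 1 / (1.0308 · 1.005) ≈ 0.0096529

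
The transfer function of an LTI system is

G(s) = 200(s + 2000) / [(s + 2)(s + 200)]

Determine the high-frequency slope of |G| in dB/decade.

-20 dB/decade

Each pole contributes −20 dB/decade at high frequency; each zero contributes +20 dB/decade.
Net: 1 zero(s) − 2 pole(s) → -20 dB/decade.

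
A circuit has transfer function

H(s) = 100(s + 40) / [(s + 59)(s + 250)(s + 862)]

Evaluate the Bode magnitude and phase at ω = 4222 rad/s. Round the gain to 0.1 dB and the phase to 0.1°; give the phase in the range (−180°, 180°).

-105.2 dB, -164.8°

At s = jω = j4222:
zero (s+40): 40 + j4222 → |·| = √(40²+4222²) = √17826884 ≈ 4222.2, ∠ = arctan(4222/40) ≈ 89.46°
pole (s+59): 59 + j4222 → |·| = √(59²+4222²) = √17828765 ≈ 4222.4, ∠ = arctan(4222/59) ≈ 89.20°
pole (s+250): 250 + j4222 → |·| = √(250²+4222²) = √17887784 ≈ 4229.4, ∠ = arctan(4222/250) ≈ 86.61°
pole (s+862): 862 + j4222 → |·| = √(862²+4222²) = √18568328 ≈ 4309.1, ∠ = arctan(4222/862) ≈ 78.46°
|H| = 100 · 4222.2 / 7.6953e+10 ≈ 5.4867e-06
Gain = 20 log₁₀(5.4867e-06) ≈ -105.21 dB
∠H = 89.46° − 254.27° = -164.81°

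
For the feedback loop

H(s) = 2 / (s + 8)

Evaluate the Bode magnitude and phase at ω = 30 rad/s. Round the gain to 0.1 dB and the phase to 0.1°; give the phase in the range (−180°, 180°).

-23.8 dB, -75.1°

Substitute s = j30:
Numerator: 2 = 2 + j0
Denominator: (j30) + 8 = 8 + j30
|N| = √(2² + 0²) ≈ 2, ∠N ≈ 0.00°
|D| = √(8² + 30²) ≈ 31.048, ∠D ≈ 75.07°
|H| = 2 / 31.048 ≈ 0.064416
Gain = 20 log₁₀(0.064416) ≈ -23.82 dB
∠H = 0.00° − 75.07° = -75.07°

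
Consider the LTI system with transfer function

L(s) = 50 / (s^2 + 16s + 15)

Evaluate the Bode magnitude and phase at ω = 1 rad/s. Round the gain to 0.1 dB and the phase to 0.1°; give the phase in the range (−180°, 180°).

7.4 dB, -48.8°

Substitute s = j1:
Numerator: 50 = 50 + j0
Denominator: (j1)^2 + 16(j1) + 15 = 14 + j16
|N| = √(50² + 0²) ≈ 50, ∠N ≈ 0.00°
|D| = √(14² + 16²) ≈ 21.26, ∠D ≈ 48.81°
|L| = 50 / 21.26 ≈ 2.3518
Gain = 20 log₁₀(2.3518) ≈ 7.43 dB
∠L = 0.00° − 48.81° = -48.81°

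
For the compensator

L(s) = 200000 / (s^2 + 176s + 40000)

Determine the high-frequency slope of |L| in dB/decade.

-40 dB/decade

Each pole contributes −20 dB/decade at high frequency; each zero contributes +20 dB/decade.
Net: 0 zero(s) − 2 pole(s) → -40 dB/decade.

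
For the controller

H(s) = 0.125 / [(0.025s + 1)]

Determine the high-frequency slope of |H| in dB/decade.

Each pole contributes −20 dB/decade at high frequency; each zero contributes +20 dB/decade.
Net: 0 zero(s) − 1 pole(s) → -20 dB/decade.

-20 dB/decade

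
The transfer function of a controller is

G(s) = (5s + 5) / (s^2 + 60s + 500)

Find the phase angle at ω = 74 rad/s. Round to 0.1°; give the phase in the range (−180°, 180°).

Substitute s = j74:
Numerator: 5(j74) + 5 = 5 + j370
Denominator: (j74)^2 + 60(j74) + 500 = -4976 + j4440
|N| = √(5² + 370²) ≈ 370.03, ∠N ≈ 89.23°
|D| = √(4976² + 4440²) ≈ 6668.9, ∠D ≈ 138.26°
∠G = 89.23° − 138.26° = -49.03°

-49.0°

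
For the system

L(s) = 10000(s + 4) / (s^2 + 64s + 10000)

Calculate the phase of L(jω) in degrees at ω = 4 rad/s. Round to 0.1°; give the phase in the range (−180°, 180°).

43.5°

At s = jω = j4:
zero (s+4): 4 + j4 → |·| = √(4²+4²) = √32 ≈ 5.6569, ∠ = arctan(4/4) ≈ 45.00°
quadratic: (j4)² + 64·j4 + 10000 = 9984 + j256 → |·| ≈ 9987.3, ∠ ≈ 1.47°
∠L = 45.00° − 1.47° = 43.53°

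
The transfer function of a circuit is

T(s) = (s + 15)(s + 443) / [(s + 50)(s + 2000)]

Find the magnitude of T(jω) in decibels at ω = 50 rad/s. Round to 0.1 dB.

-15.7 dB

At s = jω = j50:
zero (s+15): 15 + j50 → |·| = √(15²+50²) = √2725 ≈ 52.202, ∠ = arctan(50/15) ≈ 73.30°
zero (s+443): 443 + j50 → |·| = √(443²+50²) = √198749 ≈ 445.81, ∠ = arctan(50/443) ≈ 6.44°
pole (s+50): 50 + j50 → |·| = √(50²+50²) = √5000 ≈ 70.711, ∠ = arctan(50/50) ≈ 45.00°
pole (s+2000): 2000 + j50 → |·| = √(2000²+50²) = √4002500 ≈ 2000.6, ∠ = arctan(50/2000) ≈ 1.43°
|T| = 1 · 23272 / 1.4146e+05 ≈ 0.16451
Gain = 20 log₁₀(0.16451) ≈ -15.68 dB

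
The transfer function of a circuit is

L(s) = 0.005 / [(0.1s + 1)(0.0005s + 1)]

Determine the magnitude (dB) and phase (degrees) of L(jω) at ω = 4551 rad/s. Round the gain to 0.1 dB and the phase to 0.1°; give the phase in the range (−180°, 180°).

-107.1 dB, -156.2°

At ω = 4551 rad/s:
pole (1 + j4551·0.1) = 1 + j455.1 → |·| ≈ 455.1, ∠ ≈ 89.87°
pole (1 + j4551·0.0005) = 1 + j2.2755 → |·| ≈ 2.4855, ∠ ≈ 66.28°
|L| = 0.005 · 1 / (455.1 · 2.4855) ≈ 4.4203e-06
Gain = 20 log₁₀(4.4203e-06) ≈ -107.09 dB
∠L = (0°) − (89.87° + 66.28°) = -156.15°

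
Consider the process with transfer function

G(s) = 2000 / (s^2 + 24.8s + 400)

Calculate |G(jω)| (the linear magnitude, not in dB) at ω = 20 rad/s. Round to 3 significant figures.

4.03

At s = jω = j20:
quadratic: (j20)² + 24.8·j20 + 400 = 0 + j496 → |·| ≈ 496, ∠ ≈ 90.00°
|G| = 2000 / 496 ≈ 4.0323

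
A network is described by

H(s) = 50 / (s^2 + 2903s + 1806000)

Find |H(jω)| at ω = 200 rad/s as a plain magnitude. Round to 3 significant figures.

Substitute s = j200:
Numerator: 50 = 50 + j0
Denominator: (j200)^2 + 2903(j200) + 1806000 = 1766000 + j580600
|N| = √(50² + 0²) ≈ 50, ∠N ≈ 0.00°
|D| = √(1766000² + 580600²) ≈ 1.859e+06, ∠D ≈ 18.20°
|H| = 50 / 1.859e+06 ≈ 2.6896e-05

2.69e-05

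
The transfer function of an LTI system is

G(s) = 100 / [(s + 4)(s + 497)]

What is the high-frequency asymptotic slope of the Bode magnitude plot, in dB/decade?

Each pole contributes −20 dB/decade at high frequency; each zero contributes +20 dB/decade.
Net: 0 zero(s) − 2 pole(s) → -40 dB/decade.

-40 dB/decade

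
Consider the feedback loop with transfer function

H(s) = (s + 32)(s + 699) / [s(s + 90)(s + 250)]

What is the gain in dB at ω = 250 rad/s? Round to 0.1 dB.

-42.0 dB

At s = jω = j250:
zero (s+32): 32 + j250 → |·| = √(32²+250²) = √63524 ≈ 252.04, ∠ = arctan(250/32) ≈ 82.71°
zero (s+699): 699 + j250 → |·| = √(699²+250²) = √551101 ≈ 742.36, ∠ = arctan(250/699) ≈ 19.68°
pole (s+90): 90 + j250 → |·| = √(90²+250²) = √70600 ≈ 265.71, ∠ = arctan(250/90) ≈ 70.20°
pole (s+250): 250 + j250 → |·| = √(250²+250²) = √125000 ≈ 353.55, ∠ = arctan(250/250) ≈ 45.00°
pole at origin: |s| = 250, ∠ = 90.00° (in denominator)
|H| = 1 · 1.871e+05 / 2.3485e+07 ≈ 0.0079668
Gain = 20 log₁₀(0.0079668) ≈ -41.97 dB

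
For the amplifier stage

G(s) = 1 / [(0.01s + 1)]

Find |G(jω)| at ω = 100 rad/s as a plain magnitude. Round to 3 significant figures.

At ω = 100 rad/s:
pole (1 + j100·0.01) = 1 + j1 → |·| ≈ 1.4142, ∠ ≈ 45.00°
|G| = 1 · 1 / (1.4142) ≈ 0.70711

0.707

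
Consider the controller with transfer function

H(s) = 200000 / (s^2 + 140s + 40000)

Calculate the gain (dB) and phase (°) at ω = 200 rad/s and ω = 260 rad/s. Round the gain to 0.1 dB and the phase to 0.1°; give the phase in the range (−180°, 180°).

At s = jω = j200:
quadratic: (j200)² + 140·j200 + 40000 = 0 + j28000 → |·| ≈ 28000, ∠ ≈ 90.00°
|H| = 200000 / 28000 ≈ 7.1429
Gain = 20 log₁₀(7.1429) ≈ 17.08 dB
∠H = 0.00° − 90.00° = -90.00°

At s = jω = j260:
quadratic: (j260)² + 140·j260 + 40000 = -27600 + j36400 → |·| ≈ 45681, ∠ ≈ 127.17°
|H| = 200000 / 45681 ≈ 4.3782
Gain = 20 log₁₀(4.3782) ≈ 12.83 dB
∠H = 0.00° − 127.17° = -127.17°

ω = 200: 17.1 dB, -90.0°; ω = 260: 12.8 dB, -127.2°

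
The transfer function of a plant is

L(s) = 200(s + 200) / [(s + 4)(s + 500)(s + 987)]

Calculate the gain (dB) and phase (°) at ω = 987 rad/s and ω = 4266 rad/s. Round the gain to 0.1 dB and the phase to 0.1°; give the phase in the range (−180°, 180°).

At s = jω = j987:
zero (s+200): 200 + j987 → |·| = √(200²+987²) = √1014169 ≈ 1007.1, ∠ = arctan(987/200) ≈ 78.55°
pole (s+4): 4 + j987 → |·| = √(4²+987²) = √974185 ≈ 987.01, ∠ = arctan(987/4) ≈ 89.77°
pole (s+500): 500 + j987 → |·| = √(500²+987²) = √1224169 ≈ 1106.4, ∠ = arctan(987/500) ≈ 63.13°
pole (s+987): 987 + j987 → |·| = √(987²+987²) = √1948338 ≈ 1395.8, ∠ = arctan(987/987) ≈ 45.00°
|L| = 200 · 1007.1 / 1.5243e+09 ≈ 0.00013214
Gain = 20 log₁₀(0.00013214) ≈ -77.58 dB
∠L = 78.55° − 197.90° = -119.35°

At s = jω = j4266:
zero (s+200): 200 + j4266 → |·| = √(200²+4266²) = √18238756 ≈ 4270.7, ∠ = arctan(4266/200) ≈ 87.32°
pole (s+4): 4 + j4266 → |·| = √(4²+4266²) = √18198772 ≈ 4266, ∠ = arctan(4266/4) ≈ 89.95°
pole (s+500): 500 + j4266 → |·| = √(500²+4266²) = √18448756 ≈ 4295.2, ∠ = arctan(4266/500) ≈ 83.32°
pole (s+987): 987 + j4266 → |·| = √(987²+4266²) = √19172925 ≈ 4378.7, ∠ = arctan(4266/987) ≈ 76.97°
|L| = 200 · 4270.7 / 8.0232e+10 ≈ 1.0646e-05
Gain = 20 log₁₀(1.0646e-05) ≈ -99.46 dB
∠L = 87.32° − 250.24° = -162.92°

ω = 987: -77.6 dB, -119.4°; ω = 4266: -99.5 dB, -162.9°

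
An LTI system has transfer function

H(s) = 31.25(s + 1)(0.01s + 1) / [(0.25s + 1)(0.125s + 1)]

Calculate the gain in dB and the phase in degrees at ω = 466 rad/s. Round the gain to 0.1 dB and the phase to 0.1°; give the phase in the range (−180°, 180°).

At ω = 466 rad/s:
zero (1 + j466·1) = 1 + j466 → |·| ≈ 466, ∠ ≈ 89.88°
zero (1 + j466·0.01) = 1 + j4.66 → |·| ≈ 4.7661, ∠ ≈ 77.89°
pole (1 + j466·0.25) = 1 + j116.5 → |·| ≈ 116.5, ∠ ≈ 89.51°
pole (1 + j466·0.125) = 1 + j58.25 → |·| ≈ 58.259, ∠ ≈ 89.02°
|H| = 31.25 · 466 · 4.7661 / (116.5 · 58.259) ≈ 10.226
Gain = 20 log₁₀(10.226) ≈ 20.19 dB
∠H = (89.88° + 77.89°) − (89.51° + 89.02°) = -10.76°

20.2 dB, -10.8°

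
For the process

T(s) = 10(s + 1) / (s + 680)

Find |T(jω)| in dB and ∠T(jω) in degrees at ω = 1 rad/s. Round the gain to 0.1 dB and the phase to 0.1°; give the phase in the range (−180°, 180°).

At s = jω = j1:
zero (s+1): 1 + j1 → |·| = √(1²+1²) = √2 ≈ 1.4142, ∠ = arctan(1/1) ≈ 45.00°
pole (s+680): 680 + j1 → |·| = √(680²+1²) = √462401 ≈ 680, ∠ = arctan(1/680) ≈ 0.08°
|T| = 10 · 1.4142 / 680 ≈ 0.020797
Gain = 20 log₁₀(0.020797) ≈ -33.64 dB
∠T = 45.00° − 0.08° = 44.92°

-33.6 dB, 44.9°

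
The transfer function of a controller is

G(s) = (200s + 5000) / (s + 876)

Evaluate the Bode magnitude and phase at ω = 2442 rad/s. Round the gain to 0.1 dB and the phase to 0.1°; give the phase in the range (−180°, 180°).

Substitute s = j2442:
Numerator: 200(j2442) + 5000 = 5000 + j488400
Denominator: (j2442) + 876 = 876 + j2442
|N| = √(5000² + 488400²) ≈ 4.8843e+05, ∠N ≈ 89.41°
|D| = √(876² + 2442²) ≈ 2594.4, ∠D ≈ 70.27°
|G| = 4.8843e+05 / 2594.4 ≈ 188.26
Gain = 20 log₁₀(188.26) ≈ 45.50 dB
∠G = 89.41° − 70.27° = 19.14°

45.5 dB, 19.1°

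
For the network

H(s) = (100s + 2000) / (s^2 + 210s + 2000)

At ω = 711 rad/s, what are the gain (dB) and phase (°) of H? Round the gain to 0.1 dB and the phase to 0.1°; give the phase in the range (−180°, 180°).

-17.4 dB, -75.1°

Substitute s = j711:
Numerator: 100(j711) + 2000 = 2000 + j71100
Denominator: (j711)^2 + 210(j711) + 2000 = -503521 + j149310
|N| = √(2000² + 71100²) ≈ 71128, ∠N ≈ 88.39°
|D| = √(503521² + 149310²) ≈ 5.2519e+05, ∠D ≈ 163.48°
|H| = 71128 / 5.2519e+05 ≈ 0.13543
Gain = 20 log₁₀(0.13543) ≈ -17.37 dB
∠H = 88.39° − 163.48° = -75.09°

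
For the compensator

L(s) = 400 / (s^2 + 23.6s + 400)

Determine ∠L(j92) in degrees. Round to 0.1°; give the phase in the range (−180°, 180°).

At s = jω = j92:
quadratic: (j92)² + 23.6·j92 + 400 = -8064 + j2171.2 → |·| ≈ 8351.2, ∠ ≈ 164.93°
∠L = 0.00° − 164.93° = -164.93°

-164.9°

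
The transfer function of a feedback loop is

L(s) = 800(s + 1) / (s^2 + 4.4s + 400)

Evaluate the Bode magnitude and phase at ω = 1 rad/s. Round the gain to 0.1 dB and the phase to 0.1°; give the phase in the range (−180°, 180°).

At s = jω = j1:
zero (s+1): 1 + j1 → |·| = √(1²+1²) = √2 ≈ 1.4142, ∠ = arctan(1/1) ≈ 45.00°
quadratic: (j1)² + 4.4·j1 + 400 = 399 + j4.4 → |·| ≈ 399.02, ∠ ≈ 0.63°
|L| = 800 · 1.4142 / 399.02 ≈ 2.8353
Gain = 20 log₁₀(2.8353) ≈ 9.05 dB
∠L = 45.00° − 0.63° = 44.37°

9.1 dB, 44.4°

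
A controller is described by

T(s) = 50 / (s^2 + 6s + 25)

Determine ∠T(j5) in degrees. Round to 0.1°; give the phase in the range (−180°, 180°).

At s = jω = j5:
quadratic: (j5)² + 6·j5 + 25 = 0 + j30 → |·| ≈ 30, ∠ ≈ 90.00°
∠T = 0.00° − 90.00° = -90.00°

-90.0°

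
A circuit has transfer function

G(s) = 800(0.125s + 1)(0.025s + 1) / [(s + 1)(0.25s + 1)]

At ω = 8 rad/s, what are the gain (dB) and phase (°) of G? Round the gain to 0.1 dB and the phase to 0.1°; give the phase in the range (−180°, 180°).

36.1 dB, -90.0°

At ω = 8 rad/s:
zero (1 + j8·0.125) = 1 + j1 → |·| ≈ 1.4142, ∠ ≈ 45.00°
zero (1 + j8·0.025) = 1 + j0.2 → |·| ≈ 1.0198, ∠ ≈ 11.31°
pole (1 + j8·1) = 1 + j8 → |·| ≈ 8.0623, ∠ ≈ 82.87°
pole (1 + j8·0.25) = 1 + j2 → |·| ≈ 2.2361, ∠ ≈ 63.43°
|G| = 800 · 1.4142 · 1.0198 / (8.0623 · 2.2361) ≈ 63.998
Gain = 20 log₁₀(63.998) ≈ 36.12 dB
∠G = (45.00° + 11.31°) − (82.87° + 63.43°) = -89.99°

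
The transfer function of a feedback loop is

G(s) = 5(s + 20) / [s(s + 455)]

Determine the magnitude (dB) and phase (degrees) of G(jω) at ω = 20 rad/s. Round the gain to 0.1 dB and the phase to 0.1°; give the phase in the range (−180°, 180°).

-36.2 dB, -47.5°

At s = jω = j20:
zero (s+20): 20 + j20 → |·| = √(20²+20²) = √800 ≈ 28.284, ∠ = arctan(20/20) ≈ 45.00°
pole (s+455): 455 + j20 → |·| = √(455²+20²) = √207425 ≈ 455.44, ∠ = arctan(20/455) ≈ 2.52°
pole at origin: |s| = 20, ∠ = 90.00° (in denominator)
|G| = 5 · 28.284 / 9108.8 ≈ 0.015526
Gain = 20 log₁₀(0.015526) ≈ -36.18 dB
∠G = 45.00° − 92.52° = -47.52°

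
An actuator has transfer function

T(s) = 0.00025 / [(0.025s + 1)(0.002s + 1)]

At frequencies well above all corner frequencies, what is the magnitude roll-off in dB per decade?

Each pole contributes −20 dB/decade at high frequency; each zero contributes +20 dB/decade.
Net: 0 zero(s) − 2 pole(s) → -40 dB/decade.

-40 dB/decade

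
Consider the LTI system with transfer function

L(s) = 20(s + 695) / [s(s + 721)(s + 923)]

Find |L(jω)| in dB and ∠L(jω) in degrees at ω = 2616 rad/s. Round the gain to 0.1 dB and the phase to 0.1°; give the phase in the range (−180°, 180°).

At s = jω = j2616:
zero (s+695): 695 + j2616 → |·| = √(695²+2616²) = √7326481 ≈ 2706.7, ∠ = arctan(2616/695) ≈ 75.12°
pole (s+721): 721 + j2616 → |·| = √(721²+2616²) = √7363297 ≈ 2713.5, ∠ = arctan(2616/721) ≈ 74.59°
pole (s+923): 923 + j2616 → |·| = √(923²+2616²) = √7695385 ≈ 2774.1, ∠ = arctan(2616/923) ≈ 70.57°
pole at origin: |s| = 2616, ∠ = 90.00° (in denominator)
|L| = 20 · 2706.7 / 1.9692e+10 ≈ 2.749e-06
Gain = 20 log₁₀(2.749e-06) ≈ -111.22 dB
∠L = 75.12° − 235.16° = -160.04°

-111.2 dB, -160.0°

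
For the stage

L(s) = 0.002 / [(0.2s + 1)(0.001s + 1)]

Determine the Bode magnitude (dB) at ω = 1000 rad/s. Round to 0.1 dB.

At ω = 1000 rad/s:
pole (1 + j1000·0.2) = 1 + j200 → |·| ≈ 200, ∠ ≈ 89.71°
pole (1 + j1000·0.001) = 1 + j1 → |·| ≈ 1.4142, ∠ ≈ 45.00°
|L| = 0.002 · 1 / (200 · 1.4142) ≈ 7.0711e-06
Gain = 20 log₁₀(7.0711e-06) ≈ -103.01 dB

-103.0 dB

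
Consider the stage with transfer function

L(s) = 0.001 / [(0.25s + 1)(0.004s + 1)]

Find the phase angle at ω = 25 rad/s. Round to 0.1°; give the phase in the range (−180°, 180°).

-86.6°

At ω = 25 rad/s:
pole (1 + j25·0.25) = 1 + j6.25 → |·| ≈ 6.3295, ∠ ≈ 80.91°
pole (1 + j25·0.004) = 1 + j0.1 → |·| ≈ 1.005, ∠ ≈ 5.71°
∠L = (0°) − (80.91° + 5.71°) = -86.62°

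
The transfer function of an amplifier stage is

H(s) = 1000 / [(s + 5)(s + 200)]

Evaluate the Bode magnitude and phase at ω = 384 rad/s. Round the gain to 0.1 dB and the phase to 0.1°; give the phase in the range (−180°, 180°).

At s = jω = j384:
pole (s+5): 5 + j384 → |·| = √(5²+384²) = √147481 ≈ 384.03, ∠ = arctan(384/5) ≈ 89.25°
pole (s+200): 200 + j384 → |·| = √(200²+384²) = √187456 ≈ 432.96, ∠ = arctan(384/200) ≈ 62.49°
|H| = 1000 / 1.6627e+05 ≈ 0.0060143
Gain = 20 log₁₀(0.0060143) ≈ -44.42 dB
∠H = 0.00° − 151.74° = -151.74°

-44.4 dB, -151.7°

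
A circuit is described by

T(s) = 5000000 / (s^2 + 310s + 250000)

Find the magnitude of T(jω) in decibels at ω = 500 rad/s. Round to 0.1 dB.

At s = jω = j500:
quadratic: (j500)² + 310·j500 + 250000 = 0 + j155000 → |·| ≈ 1.55e+05, ∠ ≈ 90.00°
|T| = 5000000 / 1.55e+05 ≈ 32.258
Gain = 20 log₁₀(32.258) ≈ 30.17 dB

30.2 dB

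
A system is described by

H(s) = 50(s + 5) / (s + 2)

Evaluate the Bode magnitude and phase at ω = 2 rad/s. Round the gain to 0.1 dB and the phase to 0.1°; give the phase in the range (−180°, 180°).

At s = jω = j2:
zero (s+5): 5 + j2 → |·| = √(5²+2²) = √29 ≈ 5.3852, ∠ = arctan(2/5) ≈ 21.80°
pole (s+2): 2 + j2 → |·| = √(2²+2²) = √8 ≈ 2.8284, ∠ = arctan(2/2) ≈ 45.00°
|H| = 50 · 5.3852 / 2.8284 ≈ 95.199
Gain = 20 log₁₀(95.199) ≈ 39.57 dB
∠H = 21.80° − 45.00° = -23.20°

39.6 dB, -23.2°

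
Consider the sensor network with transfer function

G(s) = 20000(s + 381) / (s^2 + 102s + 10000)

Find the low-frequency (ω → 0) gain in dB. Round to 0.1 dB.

G(0) = 20000·381 / 10000 = 762
20 log₁₀(762) ≈ 57.64 dB

57.6 dB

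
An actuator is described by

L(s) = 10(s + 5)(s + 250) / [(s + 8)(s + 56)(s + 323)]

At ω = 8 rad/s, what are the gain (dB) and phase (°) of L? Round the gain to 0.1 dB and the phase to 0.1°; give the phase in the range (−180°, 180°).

At s = jω = j8:
zero (s+5): 5 + j8 → |·| = √(5²+8²) = √89 ≈ 9.434, ∠ = arctan(8/5) ≈ 57.99°
zero (s+250): 250 + j8 → |·| = √(250²+8²) = √62564 ≈ 250.13, ∠ = arctan(8/250) ≈ 1.83°
pole (s+8): 8 + j8 → |·| = √(8²+8²) = √128 ≈ 11.314, ∠ = arctan(8/8) ≈ 45.00°
pole (s+56): 56 + j8 → |·| = √(56²+8²) = √3200 ≈ 56.569, ∠ = arctan(8/56) ≈ 8.13°
pole (s+323): 323 + j8 → |·| = √(323²+8²) = √104393 ≈ 323.1, ∠ = arctan(8/323) ≈ 1.42°
|L| = 10 · 2359.7 / 2.0679e+05 ≈ 0.11411
Gain = 20 log₁₀(0.11411) ≈ -18.85 dB
∠L = 59.82° − 54.55° = 5.27°

-18.9 dB, 5.3°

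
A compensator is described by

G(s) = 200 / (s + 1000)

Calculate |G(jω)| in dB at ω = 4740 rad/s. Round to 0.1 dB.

Substitute s = j4740:
Numerator: 200 = 200 + j0
Denominator: (j4740) + 1000 = 1000 + j4740
|N| = √(200² + 0²) ≈ 200, ∠N ≈ 0.00°
|D| = √(1000² + 4740²) ≈ 4844.3, ∠D ≈ 78.09°
|G| = 200 / 4844.3 ≈ 0.041286
Gain = 20 log₁₀(0.041286) ≈ -27.68 dB

-27.7 dB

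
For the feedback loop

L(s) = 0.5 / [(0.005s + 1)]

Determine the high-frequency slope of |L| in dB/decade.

-20 dB/decade

Each pole contributes −20 dB/decade at high frequency; each zero contributes +20 dB/decade.
Net: 0 zero(s) − 1 pole(s) → -20 dB/decade.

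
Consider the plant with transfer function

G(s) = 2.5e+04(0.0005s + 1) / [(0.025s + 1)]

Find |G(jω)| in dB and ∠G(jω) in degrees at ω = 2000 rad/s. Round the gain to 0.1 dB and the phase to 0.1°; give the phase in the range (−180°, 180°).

57.0 dB, -43.9°

At ω = 2000 rad/s:
zero (1 + j2000·0.0005) = 1 + j1 → |·| ≈ 1.4142, ∠ ≈ 45.00°
pole (1 + j2000·0.025) = 1 + j50 → |·| ≈ 50.01, ∠ ≈ 88.85°
|G| = 2.5e+04 · 1.4142 / (50.01) ≈ 706.96
Gain = 20 log₁₀(706.96) ≈ 56.99 dB
∠G = (45.00°) − (88.85°) = -43.85°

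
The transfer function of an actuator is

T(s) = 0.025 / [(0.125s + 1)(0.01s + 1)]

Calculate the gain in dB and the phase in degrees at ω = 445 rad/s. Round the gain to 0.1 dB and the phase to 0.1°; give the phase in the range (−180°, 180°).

At ω = 445 rad/s:
pole (1 + j445·0.125) = 1 + j55.625 → |·| ≈ 55.634, ∠ ≈ 88.97°
pole (1 + j445·0.01) = 1 + j4.45 → |·| ≈ 4.561, ∠ ≈ 77.33°
|T| = 0.025 · 1 / (55.634 · 4.561) ≈ 9.8523e-05
Gain = 20 log₁₀(9.8523e-05) ≈ -80.13 dB
∠T = (0°) − (88.97° + 77.33°) = -166.30°

-80.1 dB, -166.3°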